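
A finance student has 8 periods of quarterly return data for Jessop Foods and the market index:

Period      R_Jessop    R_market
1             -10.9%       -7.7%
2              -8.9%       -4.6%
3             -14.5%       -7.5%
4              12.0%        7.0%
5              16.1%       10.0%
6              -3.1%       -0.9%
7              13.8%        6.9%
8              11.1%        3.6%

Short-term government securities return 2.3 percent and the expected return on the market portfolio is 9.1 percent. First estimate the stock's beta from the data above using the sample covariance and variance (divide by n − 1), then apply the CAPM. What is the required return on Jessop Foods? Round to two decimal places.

14.32%

Mean R_i = (-10.9 − 8.9 − 14.5 + 12.0 + 16.1 − 3.1 + 13.8 + 11.1) / 8 = 1.9500%
Mean R_m = (-7.7 − 4.6 − 7.5 + 7.0 + 10.0 − 0.9 + 6.9 + 3.6) / 8 = 0.8500%
Σ(R_i − R̄_i)(R_m − R̄_m) = 603.3300  ⇒  Cov = 603.3300 / 7 = 86.1900
Σ(R_m − R̄_m)² = 341.3000  ⇒  Var(R_m) = 341.3000 / 7 = 48.7571
β = Cov / Var(R_m) = 86.1900 / 48.7571 = 1.7677
MRP = 9.1% − 2.3% = 6.80%
E(R) = R_f + β × MRP = 2.3% + 1.7677 × 6.8% = 14.32%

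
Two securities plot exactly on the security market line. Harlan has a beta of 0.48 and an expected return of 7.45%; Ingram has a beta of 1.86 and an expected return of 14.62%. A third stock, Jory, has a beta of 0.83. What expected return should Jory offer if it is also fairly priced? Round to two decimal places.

MRP (SML slope) = (14.62% − 7.45%) / (1.86 − 0.48) = 7.17% / 1.38 = 5.1957%
R_f (intercept) = 7.45% − 0.48 × 5.1957% = 4.9561%
E(R_Jory) = R_f + β × MRP = 4.9561% + 0.83 × 5.1957% = 9.27%

9.27%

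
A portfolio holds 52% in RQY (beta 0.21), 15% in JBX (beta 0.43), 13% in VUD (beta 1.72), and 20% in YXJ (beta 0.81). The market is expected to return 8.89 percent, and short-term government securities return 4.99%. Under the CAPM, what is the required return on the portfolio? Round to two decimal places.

7.17%

β_P = Σ w_i β_i = 0.52×0.21 + 0.15×0.43 + 0.13×1.72 + 0.20×0.81 = 0.5593
MRP = 8.89% − 4.99% = 3.90%
E(R_P) = R_f + β_P × MRP = 4.99% + 0.5593 × 3.90% = 7.17%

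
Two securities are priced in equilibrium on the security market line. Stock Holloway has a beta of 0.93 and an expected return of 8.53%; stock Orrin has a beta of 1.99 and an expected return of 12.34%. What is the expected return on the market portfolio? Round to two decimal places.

8.78%

Both satisfy E(R) = R_f + β·MRP, so the slope of the SML is
MRP = (12.34% − 8.53%) / (1.99 − 0.93) = 3.81% / 1.06 = 3.5943%
R_f = E(R_Holloway) − β_Holloway·MRP = 8.53% − 0.93 × 3.5943% = 5.1873%
E(R_m) = R_f + MRP = 5.1873% + 3.5943% = 8.78%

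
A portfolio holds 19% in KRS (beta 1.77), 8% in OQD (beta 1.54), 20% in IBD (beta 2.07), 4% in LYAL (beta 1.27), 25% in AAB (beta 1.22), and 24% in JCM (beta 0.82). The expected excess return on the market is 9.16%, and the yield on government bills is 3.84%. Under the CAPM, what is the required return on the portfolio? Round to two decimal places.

β_P = Σ w_i β_i = 0.19×1.77 + 0.08×1.54 + 0.20×2.07 + 0.04×1.27 + 0.25×1.22 + 0.24×0.82 = 1.4261
E(R_P) = R_f + β_P × MRP = 3.84% + 1.4261 × 9.16% = 16.90%

16.90%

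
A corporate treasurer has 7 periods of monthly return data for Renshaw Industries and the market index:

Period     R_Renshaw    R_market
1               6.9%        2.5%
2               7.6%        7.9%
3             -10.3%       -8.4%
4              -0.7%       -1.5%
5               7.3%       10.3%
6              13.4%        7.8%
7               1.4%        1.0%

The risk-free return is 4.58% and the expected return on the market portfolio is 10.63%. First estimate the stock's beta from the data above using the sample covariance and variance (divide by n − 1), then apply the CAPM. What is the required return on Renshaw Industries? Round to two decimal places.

11.10%

Mean R_i = (6.9 + 7.6 − 10.3 − 0.7 + 7.3 + 13.4 + 1.4) / 7 = 3.6571%
Mean R_m = (2.5 + 7.9 − 8.4 − 1.5 + 10.3 + 7.8 + 1.0) / 7 = 2.8000%
Σ(R_i − R̄_i)(R_m − R̄_m) = 274.2900  ⇒  Cov = 274.2900 / 6 = 45.7150
Σ(R_m − R̄_m)² = 254.5200  ⇒  Var(R_m) = 254.5200 / 6 = 42.4200
β = Cov / Var(R_m) = 45.7150 / 42.4200 = 1.0777
MRP = 10.63% − 4.58% = 6.05%
E(R) = R_f + β × MRP = 4.58% + 1.0777 × 6.05% = 11.10%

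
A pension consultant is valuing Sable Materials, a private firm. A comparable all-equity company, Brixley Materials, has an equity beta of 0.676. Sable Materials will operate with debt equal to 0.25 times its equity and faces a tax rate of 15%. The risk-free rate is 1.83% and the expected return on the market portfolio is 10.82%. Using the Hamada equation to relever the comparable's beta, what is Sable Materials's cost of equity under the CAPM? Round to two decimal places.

β_L = β_U × [1 + (1 − t)(D/E)] = 0.676 × [1 + (1 − 0.15) × 0.25]
    = 0.676 × [1 + 0.85 × 0.25] = 0.676 × 1.2125 = 0.8197
MRP = 10.82% − 1.83% = 8.99%
E(R) = R_f + β_L × MRP = 1.83% + 0.8197 × 8.99% = 9.20%

9.20%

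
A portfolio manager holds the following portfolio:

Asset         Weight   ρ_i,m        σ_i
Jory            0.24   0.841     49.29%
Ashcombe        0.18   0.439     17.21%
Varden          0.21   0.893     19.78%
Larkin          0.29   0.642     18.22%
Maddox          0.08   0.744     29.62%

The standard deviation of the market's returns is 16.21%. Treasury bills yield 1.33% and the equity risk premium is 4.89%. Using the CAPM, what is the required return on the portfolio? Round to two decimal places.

7.42%

β_Jory = 0.841 × 49.29% / 16.21% = 2.5572
β_Ashcombe = 0.439 × 17.21% / 16.21% = 0.4661
β_Varden = 0.893 × 19.78% / 16.21% = 1.0897
β_Larkin = 0.642 × 18.22% / 16.21% = 0.7216
β_Maddox = 0.744 × 29.62% / 16.21% = 1.3595
β_P = Σ w_i β_i = 0.24×2.5572 + 0.18×0.4661 + 0.21×1.0897 + 0.29×0.7216 + 0.08×1.3595 = 1.2445
E(R_P) = R_f + β_P × MRP = 1.33% + 1.2445 × 4.89% = 7.42%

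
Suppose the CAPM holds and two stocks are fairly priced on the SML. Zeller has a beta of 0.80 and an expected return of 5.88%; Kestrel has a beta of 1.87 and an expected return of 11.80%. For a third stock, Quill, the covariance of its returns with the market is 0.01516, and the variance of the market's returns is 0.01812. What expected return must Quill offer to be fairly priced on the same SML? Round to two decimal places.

6.08%

MRP = (11.80% − 5.88%) / (1.87 − 0.80) = 5.5327%
R_f = 5.88% − 0.80 × 5.5327% = 1.4538%
β_Quill = Cov / Var(R_m) = 0.01516 / 0.01812 = 0.8366
E(R_Quill) = R_f + β × MRP = 1.4538% + 0.8366 × 5.5327% = 6.08%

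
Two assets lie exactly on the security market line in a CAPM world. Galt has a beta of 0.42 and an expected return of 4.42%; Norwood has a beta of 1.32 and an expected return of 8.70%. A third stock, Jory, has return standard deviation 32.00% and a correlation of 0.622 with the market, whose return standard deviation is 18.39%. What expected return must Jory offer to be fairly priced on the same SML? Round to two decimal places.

MRP = (8.70% − 4.42%) / (1.32 − 0.42) = 4.7556%
R_f = 4.42% − 0.42 × 4.7556% = 2.4226%
β_Jory = ρ·σ_i/σ_m = 0.622 × 32.00 / 18.39 = 1.0823
E(R_Jory) = R_f + β × MRP = 2.4226% + 1.0823 × 4.7556% = 7.57%

7.57%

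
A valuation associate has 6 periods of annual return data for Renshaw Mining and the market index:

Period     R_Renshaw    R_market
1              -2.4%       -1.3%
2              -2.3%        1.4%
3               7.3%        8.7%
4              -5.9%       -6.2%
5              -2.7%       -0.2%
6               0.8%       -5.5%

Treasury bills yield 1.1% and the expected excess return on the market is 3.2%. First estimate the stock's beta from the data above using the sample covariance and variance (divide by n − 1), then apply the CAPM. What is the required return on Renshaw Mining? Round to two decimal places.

Mean R_i = (-2.4 − 2.3 + 7.3 − 5.9 − 2.7 + 0.8) / 6 = -0.8667%
Mean R_m = (-1.3 + 1.4 + 8.7 − 6.2 − 0.2 − 5.5) / 6 = -0.5167%
Σ(R_i − R̄_i)(R_m − R̄_m) = 93.4433  ⇒  Cov = 93.4433 / 5 = 18.6887
Σ(R_m − R̄_m)² = 146.4683  ⇒  Var(R_m) = 146.4683 / 5 = 29.2937
β = Cov / Var(R_m) = 18.6887 / 29.2937 = 0.6380
E(R) = R_f + β × MRP = 1.1% + 0.6380 × 3.2% = 3.14%

3.14%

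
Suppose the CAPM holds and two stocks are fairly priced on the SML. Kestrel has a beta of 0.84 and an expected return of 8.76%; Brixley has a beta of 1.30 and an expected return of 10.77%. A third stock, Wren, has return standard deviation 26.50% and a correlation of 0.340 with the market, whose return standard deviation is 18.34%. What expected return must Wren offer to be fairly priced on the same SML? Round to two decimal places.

MRP = (10.77% − 8.76%) / (1.30 − 0.84) = 4.3696%
R_f = 8.76% − 0.84 × 4.3696% = 5.0895%
β_Wren = ρ·σ_i/σ_m = 0.340 × 26.50 / 18.34 = 0.4913
E(R_Wren) = R_f + β × MRP = 5.0895% + 0.4913 × 4.3696% = 7.24%

7.24%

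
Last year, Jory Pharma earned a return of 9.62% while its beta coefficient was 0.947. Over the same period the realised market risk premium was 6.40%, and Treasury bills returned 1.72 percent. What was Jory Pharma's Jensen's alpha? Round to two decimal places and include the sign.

CAPM benchmark = R_f + β(R_m − R_f) = 1.72% + 0.947 × 6.40% = 7.78080%
α = actual − benchmark = 9.62% − 7.78080% = +1.84%

+1.84%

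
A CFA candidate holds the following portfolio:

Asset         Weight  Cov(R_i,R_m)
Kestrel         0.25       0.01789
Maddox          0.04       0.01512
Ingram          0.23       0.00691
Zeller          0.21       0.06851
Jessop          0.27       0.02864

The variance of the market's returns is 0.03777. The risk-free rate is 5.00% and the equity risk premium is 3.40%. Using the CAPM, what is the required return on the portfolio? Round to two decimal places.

β_Kestrel = 0.01789 / 0.03777 = 0.4737
β_Maddox = 0.01512 / 0.03777 = 0.4003
β_Ingram = 0.00691 / 0.03777 = 0.1829
β_Zeller = 0.06851 / 0.03777 = 1.8139
β_Jessop = 0.02864 / 0.03777 = 0.7583
β_P = Σ w_i β_i = 0.25×0.4737 + 0.04×0.4003 + 0.23×0.1829 + 0.21×1.8139 + 0.27×0.7583 = 0.7622
E(R_P) = R_f + β_P × MRP = 5.00% + 0.7622 × 3.40% = 7.59%

7.59%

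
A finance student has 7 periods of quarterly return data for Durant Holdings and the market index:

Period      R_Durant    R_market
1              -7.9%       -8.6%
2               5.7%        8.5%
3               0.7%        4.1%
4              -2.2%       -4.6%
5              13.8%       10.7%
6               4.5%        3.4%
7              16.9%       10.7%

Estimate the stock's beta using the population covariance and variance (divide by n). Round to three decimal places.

Mean R_i = (-7.9 + 5.7 + 0.7 − 2.2 + 13.8 + 4.5 + 16.9) / 7 = 4.5000%
Mean R_m = (-8.6 + 8.5 + 4.1 − 4.6 + 10.7 + 3.4 + 10.7) / 7 = 3.4571%
Σ(R_i − R̄_i)(R_m − R̄_m) = 364.2700  ⇒  Cov = 364.2700 / 7 = 52.0386
Σ(R_m − R̄_m)² = 341.0571  ⇒  Var(R_m) = 341.0571 / 7 = 48.7224
β = Cov / Var(R_m) = 52.0386 / 48.7224 = 1.0681

1.068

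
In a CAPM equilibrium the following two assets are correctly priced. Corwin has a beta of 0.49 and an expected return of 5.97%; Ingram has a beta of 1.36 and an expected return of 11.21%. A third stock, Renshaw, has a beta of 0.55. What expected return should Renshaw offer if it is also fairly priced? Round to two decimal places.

6.33%

MRP (SML slope) = (11.21% − 5.97%) / (1.36 − 0.49) = 5.24% / 0.87 = 6.0230%
R_f (intercept) = 5.97% − 0.49 × 6.0230% = 3.0187%
E(R_Renshaw) = R_f + β × MRP = 3.0187% + 0.55 × 6.0230% = 6.33%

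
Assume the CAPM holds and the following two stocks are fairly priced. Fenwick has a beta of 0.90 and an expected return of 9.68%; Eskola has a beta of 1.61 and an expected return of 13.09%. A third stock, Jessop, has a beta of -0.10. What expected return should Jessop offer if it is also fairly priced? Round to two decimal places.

4.88%

MRP (SML slope) = (13.09% − 9.68%) / (1.61 − 0.90) = 3.41% / 0.71 = 4.8028%
R_f (intercept) = 9.68% − 0.90 × 4.8028% = 5.3575%
E(R_Jessop) = R_f + β × MRP = 5.3575% + -0.10 × 4.8028% = 4.88%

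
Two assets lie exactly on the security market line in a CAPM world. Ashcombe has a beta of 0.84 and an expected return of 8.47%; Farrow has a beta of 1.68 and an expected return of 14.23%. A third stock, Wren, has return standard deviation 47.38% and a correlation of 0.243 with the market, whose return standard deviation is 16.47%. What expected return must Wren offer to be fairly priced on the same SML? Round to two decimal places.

MRP = (14.23% − 8.47%) / (1.68 − 0.84) = 6.8571%
R_f = 8.47% − 0.84 × 6.8571% = 2.7100%
β_Wren = ρ·σ_i/σ_m = 0.243 × 47.38 / 16.47 = 0.6990
E(R_Wren) = R_f + β × MRP = 2.7100% + 0.6990 × 6.8571% = 7.50%

7.50%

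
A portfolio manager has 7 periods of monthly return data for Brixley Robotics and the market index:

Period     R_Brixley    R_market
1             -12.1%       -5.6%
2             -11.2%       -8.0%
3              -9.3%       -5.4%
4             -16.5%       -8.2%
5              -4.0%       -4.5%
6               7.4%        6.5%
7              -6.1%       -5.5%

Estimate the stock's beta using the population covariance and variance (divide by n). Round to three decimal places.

Mean R_i = (-12.1 − 11.2 − 9.3 − 16.5 − 4.0 + 7.4 − 6.1) / 7 = -7.4000%
Mean R_m = (-5.6 − 8.0 − 5.4 − 8.2 − 4.5 + 6.5 − 5.5) / 7 = -4.3857%
Σ(R_i − R̄_i)(R_m − R̄_m) = 215.3500  ⇒  Cov = 215.3500 / 7 = 30.7643
Σ(R_m − R̄_m)² = 149.8686  ⇒  Var(R_m) = 149.8686 / 7 = 21.4098
β = Cov / Var(R_m) = 30.7643 / 21.4098 = 1.4369

1.437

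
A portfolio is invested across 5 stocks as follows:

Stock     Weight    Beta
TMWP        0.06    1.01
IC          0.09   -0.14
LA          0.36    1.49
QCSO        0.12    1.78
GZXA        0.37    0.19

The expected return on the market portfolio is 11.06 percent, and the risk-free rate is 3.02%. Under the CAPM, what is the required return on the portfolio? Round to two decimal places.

10.00%

β_P = Σ w_i β_i = 0.06×1.01 + 0.09×-0.14 + 0.36×1.49 + 0.12×1.78 + 0.37×0.19 = 0.8683
MRP = 11.06% − 3.02% = 8.04%
E(R_P) = R_f + β_P × MRP = 3.02% + 0.8683 × 8.04% = 10.00%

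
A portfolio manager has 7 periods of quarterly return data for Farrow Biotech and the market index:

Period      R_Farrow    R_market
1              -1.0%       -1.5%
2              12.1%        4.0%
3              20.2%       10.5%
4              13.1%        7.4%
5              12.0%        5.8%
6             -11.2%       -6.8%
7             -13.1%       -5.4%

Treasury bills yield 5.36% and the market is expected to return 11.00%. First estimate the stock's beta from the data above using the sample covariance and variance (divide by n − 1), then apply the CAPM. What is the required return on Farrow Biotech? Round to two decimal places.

Mean R_i = (-1.0 + 12.1 + 20.2 + 13.1 + 12.0 − 11.2 − 13.1) / 7 = 4.5857%
Mean R_m = (-1.5 + 4.0 + 10.5 + 7.4 + 5.8 − 6.8 − 5.4) / 7 = 2.0000%
Σ(R_i − R̄_i)(R_m − R̄_m) = 511.2400  ⇒  Cov = 511.2400 / 6 = 85.2067
Σ(R_m − R̄_m)² = 264.3000  ⇒  Var(R_m) = 264.3000 / 6 = 44.0500
β = Cov / Var(R_m) = 85.2067 / 44.0500 = 1.9343
MRP = 11.00% − 5.36% = 5.64%
E(R) = R_f + β × MRP = 5.36% + 1.9343 × 5.64% = 16.27%

16.27%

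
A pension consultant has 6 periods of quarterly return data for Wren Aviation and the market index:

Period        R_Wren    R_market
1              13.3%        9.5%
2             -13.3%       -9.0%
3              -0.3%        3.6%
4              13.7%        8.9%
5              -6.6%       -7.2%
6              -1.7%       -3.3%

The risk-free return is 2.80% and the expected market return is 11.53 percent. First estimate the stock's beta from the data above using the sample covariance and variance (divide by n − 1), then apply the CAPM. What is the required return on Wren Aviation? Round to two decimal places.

14.02%

Mean R_i = (13.3 − 13.3 − 0.3 + 13.7 − 6.6 − 1.7) / 6 = 0.8500%
Mean R_m = (9.5 − 9.0 + 3.6 + 8.9 − 7.2 − 3.3) / 6 = 0.4167%
Σ(R_i − R̄_i)(R_m − R̄_m) = 417.9050  ⇒  Cov = 417.9050 / 5 = 83.5810
Σ(R_m − R̄_m)² = 325.1083  ⇒  Var(R_m) = 325.1083 / 5 = 65.0217
β = Cov / Var(R_m) = 83.5810 / 65.0217 = 1.2854
MRP = 11.53% − 2.80% = 8.73%
E(R) = R_f + β × MRP = 2.80% + 1.2854 × 8.73% = 14.02%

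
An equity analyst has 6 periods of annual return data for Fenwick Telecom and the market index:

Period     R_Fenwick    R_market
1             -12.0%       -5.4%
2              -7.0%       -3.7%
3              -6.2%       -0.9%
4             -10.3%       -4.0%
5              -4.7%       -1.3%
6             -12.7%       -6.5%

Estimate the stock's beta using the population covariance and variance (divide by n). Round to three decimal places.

1.391

Mean R_i = (-12.0 − 7.0 − 6.2 − 10.3 − 4.7 − 12.7) / 6 = -8.8167%
Mean R_m = (-5.4 − 3.7 − 0.9 − 4.0 − 1.3 − 6.5) / 6 = -3.6333%
Σ(R_i − R̄_i)(R_m − R̄_m) = 33.9367  ⇒  Cov = 33.9367 / 6 = 5.6561
Σ(R_m − R̄_m)² = 24.3933  ⇒  Var(R_m) = 24.3933 / 6 = 4.0656
β = Cov / Var(R_m) = 5.6561 / 4.0656 = 1.3912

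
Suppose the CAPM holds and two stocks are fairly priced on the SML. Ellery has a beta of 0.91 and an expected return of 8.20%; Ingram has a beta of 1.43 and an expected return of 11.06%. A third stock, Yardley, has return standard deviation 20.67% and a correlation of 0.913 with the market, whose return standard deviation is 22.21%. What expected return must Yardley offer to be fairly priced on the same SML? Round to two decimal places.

7.87%

MRP = (11.06% − 8.20%) / (1.43 − 0.91) = 5.5000%
R_f = 8.20% − 0.91 × 5.5000% = 3.1950%
β_Yardley = ρ·σ_i/σ_m = 0.913 × 20.67 / 22.21 = 0.8497
E(R_Yardley) = R_f + β × MRP = 3.1950% + 0.8497 × 5.5000% = 7.87%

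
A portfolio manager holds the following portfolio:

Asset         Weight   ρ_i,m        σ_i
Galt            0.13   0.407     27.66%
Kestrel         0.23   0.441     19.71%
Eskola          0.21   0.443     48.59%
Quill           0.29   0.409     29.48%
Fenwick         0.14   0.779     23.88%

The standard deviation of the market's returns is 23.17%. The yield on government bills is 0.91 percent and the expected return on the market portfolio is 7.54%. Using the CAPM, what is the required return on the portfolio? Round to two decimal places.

4.94%

β_Galt = 0.407 × 27.66% / 23.17% = 0.4859
β_Kestrel = 0.441 × 19.71% / 23.17% = 0.3751
β_Eskola = 0.443 × 48.59% / 23.17% = 0.9290
β_Quill = 0.409 × 29.48% / 23.17% = 0.5204
β_Fenwick = 0.779 × 23.88% / 23.17% = 0.8029
β_P = Σ w_i β_i = 0.13×0.4859 + 0.23×0.3751 + 0.21×0.9290 + 0.29×0.5204 + 0.14×0.8029 = 0.6079
MRP = 7.54% − 0.91% = 6.63%
E(R_P) = R_f + β_P × MRP = 0.91% + 0.6079 × 6.63% = 4.94%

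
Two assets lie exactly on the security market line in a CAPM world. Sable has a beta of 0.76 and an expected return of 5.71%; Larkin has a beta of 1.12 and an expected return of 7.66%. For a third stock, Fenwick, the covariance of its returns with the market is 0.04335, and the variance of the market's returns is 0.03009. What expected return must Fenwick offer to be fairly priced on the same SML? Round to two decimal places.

MRP = (7.66% − 5.71%) / (1.12 − 0.76) = 5.4167%
R_f = 5.71% − 0.76 × 5.4167% = 1.5933%
β_Fenwick = Cov / Var(R_m) = 0.04335 / 0.03009 = 1.4407
E(R_Fenwick) = R_f + β × MRP = 1.5933% + 1.4407 × 5.4167% = 9.40%

9.40%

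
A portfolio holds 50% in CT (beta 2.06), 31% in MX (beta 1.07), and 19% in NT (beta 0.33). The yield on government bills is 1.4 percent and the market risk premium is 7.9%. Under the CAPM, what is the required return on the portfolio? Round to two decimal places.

β_P = Σ w_i β_i = 0.50×2.06 + 0.31×1.07 + 0.19×0.33 = 1.4244
E(R_P) = R_f + β_P × MRP = 1.4% + 1.4244 × 7.9% = 12.65%

12.65%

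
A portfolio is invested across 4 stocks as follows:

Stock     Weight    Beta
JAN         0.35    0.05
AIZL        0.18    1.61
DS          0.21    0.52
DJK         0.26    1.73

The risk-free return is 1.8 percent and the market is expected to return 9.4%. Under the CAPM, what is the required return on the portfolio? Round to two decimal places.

β_P = Σ w_i β_i = 0.35×0.05 + 0.18×1.61 + 0.21×0.52 + 0.26×1.73 = 0.8663
MRP = 9.4% − 1.8% = 7.60%
E(R_P) = R_f + β_P × MRP = 1.8% + 0.8663 × 7.6% = 8.38%

8.38%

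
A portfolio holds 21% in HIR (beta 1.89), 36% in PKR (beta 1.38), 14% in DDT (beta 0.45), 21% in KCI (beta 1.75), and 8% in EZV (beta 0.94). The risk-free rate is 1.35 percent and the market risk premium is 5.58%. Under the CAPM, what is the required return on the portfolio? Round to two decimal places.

9.16%

β_P = Σ w_i β_i = 0.21×1.89 + 0.36×1.38 + 0.14×0.45 + 0.21×1.75 + 0.08×0.94 = 1.3994
E(R_P) = R_f + β_P × MRP = 1.35% + 1.3994 × 5.58% = 9.16%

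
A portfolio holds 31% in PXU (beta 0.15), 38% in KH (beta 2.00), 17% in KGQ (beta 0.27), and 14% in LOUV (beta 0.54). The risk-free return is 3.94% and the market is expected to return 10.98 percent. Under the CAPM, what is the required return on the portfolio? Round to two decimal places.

β_P = Σ w_i β_i = 0.31×0.15 + 0.38×2.00 + 0.17×0.27 + 0.14×0.54 = 0.9280
MRP = 10.98% − 3.94% = 7.04%
E(R_P) = R_f + β_P × MRP = 3.94% + 0.9280 × 7.04% = 10.47%

10.47%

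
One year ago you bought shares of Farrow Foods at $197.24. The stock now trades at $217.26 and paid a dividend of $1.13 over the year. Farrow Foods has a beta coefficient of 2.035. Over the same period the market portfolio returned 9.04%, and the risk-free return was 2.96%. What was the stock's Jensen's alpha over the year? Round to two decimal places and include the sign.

-4.61%

Realised HPR = (P1 + D1 − P0) / P0 = (217.26 + 1.13 − 197.24) / 197.24 = 21.15 / 197.24 = 10.7230%
MRP = 9.04% − 2.96% = 6.08%
CAPM required = R_f + β·MRP = 2.96% + 2.035 × 6.08% = 15.33280%
α = realised − required = 10.7230% − 15.33280% = -4.61%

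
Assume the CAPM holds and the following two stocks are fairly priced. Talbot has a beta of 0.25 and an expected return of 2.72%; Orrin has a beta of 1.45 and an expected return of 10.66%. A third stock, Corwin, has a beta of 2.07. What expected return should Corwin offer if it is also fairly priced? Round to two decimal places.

MRP (SML slope) = (10.66% − 2.72%) / (1.45 − 0.25) = 7.94% / 1.20 = 6.6167%
R_f (intercept) = 2.72% − 0.25 × 6.6167% = 1.0658%
E(R_Corwin) = R_f + β × MRP = 1.0658% + 2.07 × 6.6167% = 14.76%

14.76%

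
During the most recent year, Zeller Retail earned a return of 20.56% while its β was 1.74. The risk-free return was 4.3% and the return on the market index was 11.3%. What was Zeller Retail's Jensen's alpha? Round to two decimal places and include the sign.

Market excess return = 11.3% − 4.3% = 7.00%
CAPM benchmark = R_f + β(R_m − R_f) = 4.3% + 1.74 × 7.0% = 16.4800%
α = actual − benchmark = 20.56% − 16.4800% = +4.08%

+4.08%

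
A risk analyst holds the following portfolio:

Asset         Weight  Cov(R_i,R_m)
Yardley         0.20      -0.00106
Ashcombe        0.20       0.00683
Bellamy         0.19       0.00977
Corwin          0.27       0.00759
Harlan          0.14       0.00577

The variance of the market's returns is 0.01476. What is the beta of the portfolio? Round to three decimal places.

β_Yardley = -0.00106 / 0.01476 = -0.0718
β_Ashcombe = 0.00683 / 0.01476 = 0.4627
β_Bellamy = 0.00977 / 0.01476 = 0.6619
β_Corwin = 0.00759 / 0.01476 = 0.5142
β_Harlan = 0.00577 / 0.01476 = 0.3909
β_P = Σ w_i β_i = 0.20×-0.0718 + 0.20×0.4627 + 0.19×0.6619 + 0.27×0.5142 + 0.14×0.3909 = 0.3975

0.398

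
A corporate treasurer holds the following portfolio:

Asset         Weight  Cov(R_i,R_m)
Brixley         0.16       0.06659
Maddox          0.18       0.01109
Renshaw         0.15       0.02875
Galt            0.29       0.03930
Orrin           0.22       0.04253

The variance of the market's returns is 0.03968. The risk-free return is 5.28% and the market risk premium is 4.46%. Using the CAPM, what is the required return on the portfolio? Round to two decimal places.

9.52%

β_Brixley = 0.06659 / 0.03968 = 1.6782
β_Maddox = 0.01109 / 0.03968 = 0.2795
β_Renshaw = 0.02875 / 0.03968 = 0.7245
β_Galt = 0.03930 / 0.03968 = 0.9904
β_Orrin = 0.04253 / 0.03968 = 1.0718
β_P = Σ w_i β_i = 0.16×1.6782 + 0.18×0.2795 + 0.15×0.7245 + 0.29×0.9904 + 0.22×1.0718 = 0.9505
E(R_P) = R_f + β_P × MRP = 5.28% + 0.9505 × 4.46% = 9.52%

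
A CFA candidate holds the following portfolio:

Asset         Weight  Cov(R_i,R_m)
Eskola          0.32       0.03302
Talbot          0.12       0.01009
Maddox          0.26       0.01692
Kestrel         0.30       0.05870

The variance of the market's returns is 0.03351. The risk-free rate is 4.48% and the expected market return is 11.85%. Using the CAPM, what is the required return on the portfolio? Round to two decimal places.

11.91%

β_Eskola = 0.03302 / 0.03351 = 0.9854
β_Talbot = 0.01009 / 0.03351 = 0.3011
β_Maddox = 0.01692 / 0.03351 = 0.5049
β_Kestrel = 0.05870 / 0.03351 = 1.7517
β_P = Σ w_i β_i = 0.32×0.9854 + 0.12×0.3011 + 0.26×0.5049 + 0.30×1.7517 = 1.0082
MRP = 11.85% − 4.48% = 7.37%
E(R_P) = R_f + β_P × MRP = 4.48% + 1.0082 × 7.37% = 11.91%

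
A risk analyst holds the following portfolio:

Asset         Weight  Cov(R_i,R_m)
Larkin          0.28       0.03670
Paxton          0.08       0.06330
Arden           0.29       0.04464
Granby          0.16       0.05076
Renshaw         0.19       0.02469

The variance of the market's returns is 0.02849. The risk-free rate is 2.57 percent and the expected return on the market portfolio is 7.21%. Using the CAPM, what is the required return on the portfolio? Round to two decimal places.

9.26%

β_Larkin = 0.03670 / 0.02849 = 1.2882
β_Paxton = 0.06330 / 0.02849 = 2.2218
β_Arden = 0.04464 / 0.02849 = 1.5669
β_Granby = 0.05076 / 0.02849 = 1.7817
β_Renshaw = 0.02469 / 0.02849 = 0.8666
β_P = Σ w_i β_i = 0.28×1.2882 + 0.08×2.2218 + 0.29×1.5669 + 0.16×1.7817 + 0.19×0.8666 = 1.4426
MRP = 7.21% − 2.57% = 4.64%
E(R_P) = R_f + β_P × MRP = 2.57% + 1.4426 × 4.64% = 9.26%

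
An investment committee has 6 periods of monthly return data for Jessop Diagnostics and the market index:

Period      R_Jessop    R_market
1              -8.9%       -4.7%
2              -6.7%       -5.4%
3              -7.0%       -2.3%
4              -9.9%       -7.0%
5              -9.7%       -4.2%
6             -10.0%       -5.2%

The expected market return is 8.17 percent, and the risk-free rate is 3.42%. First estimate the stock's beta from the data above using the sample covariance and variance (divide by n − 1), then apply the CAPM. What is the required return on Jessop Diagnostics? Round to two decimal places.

Mean R_i = (-8.9 − 6.7 − 7.0 − 9.9 − 9.7 − 10.0) / 6 = -8.7000%
Mean R_m = (-4.7 − 5.4 − 2.3 − 7.0 − 4.2 − 5.2) / 6 = -4.8000%
Σ(R_i − R̄_i)(R_m − R̄_m) = 5.5900  ⇒  Cov = 5.5900 / 5 = 1.1180
Σ(R_m − R̄_m)² = 11.9800  ⇒  Var(R_m) = 11.9800 / 5 = 2.3960
β = Cov / Var(R_m) = 1.1180 / 2.3960 = 0.4666
MRP = 8.17% − 3.42% = 4.75%
E(R) = R_f + β × MRP = 3.42% + 0.4666 × 4.75% = 5.64%

5.64%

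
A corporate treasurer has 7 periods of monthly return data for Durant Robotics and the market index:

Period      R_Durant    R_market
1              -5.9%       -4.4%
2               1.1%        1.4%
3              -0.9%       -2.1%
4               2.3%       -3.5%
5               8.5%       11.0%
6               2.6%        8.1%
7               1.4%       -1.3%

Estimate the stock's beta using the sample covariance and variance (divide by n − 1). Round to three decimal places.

0.570

Mean R_i = (-5.9 + 1.1 − 0.9 + 2.3 + 8.5 + 2.6 + 1.4) / 7 = 1.3000%
Mean R_m = (-4.4 + 1.4 − 2.1 − 3.5 + 11.0 + 8.1 − 1.3) / 7 = 1.3143%
Σ(R_i − R̄_i)(R_m − R̄_m) = 122.1200  ⇒  Cov = 122.1200 / 6 = 20.3533
Σ(R_m − R̄_m)² = 214.1886  ⇒  Var(R_m) = 214.1886 / 6 = 35.6981
β = Cov / Var(R_m) = 20.3533 / 35.6981 = 0.5702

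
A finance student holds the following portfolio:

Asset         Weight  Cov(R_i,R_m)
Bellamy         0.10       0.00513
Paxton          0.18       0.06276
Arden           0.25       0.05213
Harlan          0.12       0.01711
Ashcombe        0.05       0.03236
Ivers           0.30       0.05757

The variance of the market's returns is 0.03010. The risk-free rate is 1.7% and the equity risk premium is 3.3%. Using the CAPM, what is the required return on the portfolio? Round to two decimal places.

β_Bellamy = 0.00513 / 0.03010 = 0.1704
β_Paxton = 0.06276 / 0.03010 = 2.0850
β_Arden = 0.05213 / 0.03010 = 1.7319
β_Harlan = 0.01711 / 0.03010 = 0.5684
β_Ashcombe = 0.03236 / 0.03010 = 1.0751
β_Ivers = 0.05757 / 0.03010 = 1.9126
β_P = Σ w_i β_i = 0.10×0.1704 + 0.18×2.0850 + 0.25×1.7319 + 0.12×0.5684 + 0.05×1.0751 + 0.30×1.9126 = 1.5211
E(R_P) = R_f + β_P × MRP = 1.7% + 1.5211 × 3.3% = 6.72%

6.72%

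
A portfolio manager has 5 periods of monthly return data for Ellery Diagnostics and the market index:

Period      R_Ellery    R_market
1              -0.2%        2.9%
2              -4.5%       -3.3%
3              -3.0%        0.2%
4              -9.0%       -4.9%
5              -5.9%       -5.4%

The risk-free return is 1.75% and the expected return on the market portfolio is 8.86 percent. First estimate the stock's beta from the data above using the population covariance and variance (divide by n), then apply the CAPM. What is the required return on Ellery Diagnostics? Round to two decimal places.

Mean R_i = (-0.2 − 4.5 − 3.0 − 9.0 − 5.9) / 5 = -4.5200%
Mean R_m = (2.9 − 3.3 + 0.2 − 4.9 − 5.4) / 5 = -2.1000%
Σ(R_i − R̄_i)(R_m − R̄_m) = 42.1700  ⇒  Cov = 42.1700 / 5 = 8.4340
Σ(R_m − R̄_m)² = 50.4600  ⇒  Var(R_m) = 50.4600 / 5 = 10.0920
β = Cov / Var(R_m) = 8.4340 / 10.0920 = 0.8357
MRP = 8.86% − 1.75% = 7.11%
E(R) = R_f + β × MRP = 1.75% + 0.8357 × 7.11% = 7.69%

7.69%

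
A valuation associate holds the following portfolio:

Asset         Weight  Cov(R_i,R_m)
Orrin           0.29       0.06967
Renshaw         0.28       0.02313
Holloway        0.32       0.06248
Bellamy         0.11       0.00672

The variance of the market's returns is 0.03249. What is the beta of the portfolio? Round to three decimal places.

1.459

β_Orrin = 0.06967 / 0.03249 = 2.1444
β_Renshaw = 0.02313 / 0.03249 = 0.7119
β_Holloway = 0.06248 / 0.03249 = 1.9231
β_Bellamy = 0.00672 / 0.03249 = 0.2068
β_P = Σ w_i β_i = 0.29×2.1444 + 0.28×0.7119 + 0.32×1.9231 + 0.11×0.2068 = 1.4593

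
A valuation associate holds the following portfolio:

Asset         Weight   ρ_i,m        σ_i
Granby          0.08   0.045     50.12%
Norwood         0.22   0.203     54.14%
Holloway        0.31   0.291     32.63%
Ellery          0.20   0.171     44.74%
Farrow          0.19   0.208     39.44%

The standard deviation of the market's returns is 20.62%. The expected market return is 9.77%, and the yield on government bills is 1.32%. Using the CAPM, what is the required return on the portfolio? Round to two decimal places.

4.86%

β_Granby = 0.045 × 50.12% / 20.62% = 0.1094
β_Norwood = 0.203 × 54.14% / 20.62% = 0.5330
β_Holloway = 0.291 × 32.63% / 20.62% = 0.4605
β_Ellery = 0.171 × 44.74% / 20.62% = 0.3710
β_Farrow = 0.208 × 39.44% / 20.62% = 0.3978
β_P = Σ w_i β_i = 0.08×0.1094 + 0.22×0.5330 + 0.31×0.4605 + 0.20×0.3710 + 0.19×0.3978 = 0.4185
MRP = 9.77% − 1.32% = 8.45%
E(R_P) = R_f + β_P × MRP = 1.32% + 0.4185 × 8.45% = 4.86%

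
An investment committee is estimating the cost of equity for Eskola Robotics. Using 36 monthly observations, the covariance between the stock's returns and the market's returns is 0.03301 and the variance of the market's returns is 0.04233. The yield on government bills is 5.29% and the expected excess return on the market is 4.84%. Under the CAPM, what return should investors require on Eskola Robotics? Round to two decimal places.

β = Cov(R_i, R_m) / Var(R_m) = 0.03301 / 0.04233 = 0.7798
E(R) = R_f + β × MRP = 5.29% + 0.7798 × 4.84% = 9.06%

9.06%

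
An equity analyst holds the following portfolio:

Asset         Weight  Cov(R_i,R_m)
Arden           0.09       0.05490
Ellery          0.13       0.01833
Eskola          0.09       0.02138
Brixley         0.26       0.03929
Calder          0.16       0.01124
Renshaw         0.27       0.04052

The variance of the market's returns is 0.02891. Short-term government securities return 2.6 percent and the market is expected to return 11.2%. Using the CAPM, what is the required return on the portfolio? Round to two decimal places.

12.18%

β_Arden = 0.05490 / 0.02891 = 1.8990
β_Ellery = 0.01833 / 0.02891 = 0.6340
β_Eskola = 0.02138 / 0.02891 = 0.7395
β_Brixley = 0.03929 / 0.02891 = 1.3590
β_Calder = 0.01124 / 0.02891 = 0.3888
β_Renshaw = 0.04052 / 0.02891 = 1.4016
β_P = Σ w_i β_i = 0.09×1.8990 + 0.13×0.6340 + 0.09×0.7395 + 0.26×1.3590 + 0.16×0.3888 + 0.27×1.4016 = 1.1139
MRP = 11.2% − 2.6% = 8.60%
E(R_P) = R_f + β_P × MRP = 2.6% + 1.1139 × 8.6% = 12.18%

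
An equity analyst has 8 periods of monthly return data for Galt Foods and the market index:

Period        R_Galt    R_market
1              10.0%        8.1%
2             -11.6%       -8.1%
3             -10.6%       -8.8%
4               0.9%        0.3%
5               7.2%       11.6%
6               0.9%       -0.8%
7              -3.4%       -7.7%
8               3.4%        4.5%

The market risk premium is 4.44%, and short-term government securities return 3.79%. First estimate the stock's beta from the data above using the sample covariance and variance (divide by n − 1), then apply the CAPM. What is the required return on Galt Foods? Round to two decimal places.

7.91%

Mean R_i = (10.0 − 11.6 − 10.6 + 0.9 + 7.2 + 0.9 − 3.4 + 3.4) / 8 = -0.4000%
Mean R_m = (8.1 − 8.1 − 8.8 + 0.3 + 11.6 − 0.8 − 7.7 + 4.5) / 8 = -0.1125%
Σ(R_i − R̄_i)(R_m − R̄_m) = 392.4300  ⇒  Cov = 392.4300 / 7 = 56.0614
Σ(R_m − R̄_m)² = 423.3888  ⇒  Var(R_m) = 423.3888 / 7 = 60.4841
β = Cov / Var(R_m) = 56.0614 / 60.4841 = 0.9269
E(R) = R_f + β × MRP = 3.79% + 0.9269 × 4.44% = 7.91%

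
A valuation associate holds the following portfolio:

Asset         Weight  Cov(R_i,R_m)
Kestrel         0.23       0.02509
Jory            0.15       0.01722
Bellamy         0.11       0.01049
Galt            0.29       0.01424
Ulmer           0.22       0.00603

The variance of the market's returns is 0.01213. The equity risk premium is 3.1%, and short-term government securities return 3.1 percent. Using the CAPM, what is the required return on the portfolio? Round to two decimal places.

β_Kestrel = 0.02509 / 0.01213 = 2.0684
β_Jory = 0.01722 / 0.01213 = 1.4196
β_Bellamy = 0.01049 / 0.01213 = 0.8648
β_Galt = 0.01424 / 0.01213 = 1.1739
β_Ulmer = 0.00603 / 0.01213 = 0.4971
β_P = Σ w_i β_i = 0.23×2.0684 + 0.15×1.4196 + 0.11×0.8648 + 0.29×1.1739 + 0.22×0.4971 = 1.2336
E(R_P) = R_f + β_P × MRP = 3.1% + 1.2336 × 3.1% = 6.92%

6.92%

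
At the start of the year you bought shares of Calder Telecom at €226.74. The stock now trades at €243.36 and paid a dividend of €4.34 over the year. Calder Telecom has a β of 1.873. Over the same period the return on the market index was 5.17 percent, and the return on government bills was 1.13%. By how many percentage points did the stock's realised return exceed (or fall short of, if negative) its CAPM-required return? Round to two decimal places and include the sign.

+0.55%

Realised HPR = (P1 + D1 − P0) / P0 = (243.36 + 4.34 − 226.74) / 226.74 = 20.96 / 226.74 = 9.2441%
MRP = 5.17% − 1.13% = 4.04%
CAPM required = R_f + β·MRP = 1.13% + 1.873 × 4.04% = 8.69692%
α = realised − required = 9.2441% − 8.69692% = +0.55%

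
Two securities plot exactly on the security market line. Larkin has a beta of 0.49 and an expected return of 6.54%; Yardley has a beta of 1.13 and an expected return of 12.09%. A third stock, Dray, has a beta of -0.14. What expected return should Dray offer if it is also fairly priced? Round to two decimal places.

MRP (SML slope) = (12.09% − 6.54%) / (1.13 − 0.49) = 5.55% / 0.64 = 8.6719%
R_f (intercept) = 6.54% − 0.49 × 8.6719% = 2.2908%
E(R_Dray) = R_f + β × MRP = 2.2908% + -0.14 × 8.6719% = 1.08%

1.08%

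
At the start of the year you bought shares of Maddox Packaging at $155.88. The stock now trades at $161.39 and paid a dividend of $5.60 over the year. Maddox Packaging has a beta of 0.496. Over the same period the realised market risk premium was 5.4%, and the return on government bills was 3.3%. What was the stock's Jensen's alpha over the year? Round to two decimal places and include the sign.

+1.15%

Realised HPR = (P1 + D1 − P0) / P0 = (161.39 + 5.60 − 155.88) / 155.88 = 11.11 / 155.88 = 7.1273%
CAPM required = R_f + β·MRP = 3.3% + 0.496 × 5.4% = 5.9784%
α = realised − required = 7.1273% − 5.9784% = +1.15%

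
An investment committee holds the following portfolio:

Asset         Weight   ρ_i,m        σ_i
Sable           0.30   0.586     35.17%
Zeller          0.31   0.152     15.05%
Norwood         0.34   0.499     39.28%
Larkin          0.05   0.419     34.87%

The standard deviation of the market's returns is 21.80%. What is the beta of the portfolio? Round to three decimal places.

0.655

β_Sable = 0.586 × 35.17% / 21.80% = 0.9454
β_Zeller = 0.152 × 15.05% / 21.80% = 0.1049
β_Norwood = 0.499 × 39.28% / 21.80% = 0.8991
β_Larkin = 0.419 × 34.87% / 21.80% = 0.6702
β_P = Σ w_i β_i = 0.30×0.9454 + 0.31×0.1049 + 0.34×0.8991 + 0.05×0.6702 = 0.6553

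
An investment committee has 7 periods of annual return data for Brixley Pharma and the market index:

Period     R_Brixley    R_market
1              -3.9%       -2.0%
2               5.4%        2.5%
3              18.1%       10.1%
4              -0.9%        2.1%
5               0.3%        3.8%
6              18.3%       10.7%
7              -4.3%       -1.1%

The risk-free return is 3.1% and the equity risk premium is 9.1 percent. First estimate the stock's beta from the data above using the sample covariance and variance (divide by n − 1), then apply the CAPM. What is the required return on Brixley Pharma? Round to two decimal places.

20.20%

Mean R_i = (-3.9 + 5.4 + 18.1 − 0.9 + 0.3 + 18.3 − 4.3) / 7 = 4.7143%
Mean R_m = (-2.0 + 2.5 + 10.1 + 2.1 + 3.8 + 10.7 − 1.1) / 7 = 3.7286%
Σ(R_i − R̄_i)(R_m − R̄_m) = 280.8571  ⇒  Cov = 280.8571 / 6 = 46.8095
Σ(R_m − R̄_m)² = 149.4943  ⇒  Var(R_m) = 149.4943 / 6 = 24.9157
β = Cov / Var(R_m) = 46.8095 / 24.9157 = 1.8787
E(R) = R_f + β × MRP = 3.1% + 1.8787 × 9.1% = 20.20%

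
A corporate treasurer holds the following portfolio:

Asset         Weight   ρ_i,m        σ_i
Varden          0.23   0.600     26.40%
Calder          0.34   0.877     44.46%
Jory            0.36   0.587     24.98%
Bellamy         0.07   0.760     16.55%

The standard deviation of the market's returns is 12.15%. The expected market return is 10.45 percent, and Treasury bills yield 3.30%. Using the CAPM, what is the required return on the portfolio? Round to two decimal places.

β_Varden = 0.600 × 26.40% / 12.15% = 1.3037
β_Calder = 0.877 × 44.46% / 12.15% = 3.2092
β_Jory = 0.587 × 24.98% / 12.15% = 1.2069
β_Bellamy = 0.760 × 16.55% / 12.15% = 1.0352
β_P = Σ w_i β_i = 0.23×1.3037 + 0.34×3.2092 + 0.36×1.2069 + 0.07×1.0352 = 1.8979
MRP = 10.45% − 3.30% = 7.15%
E(R_P) = R_f + β_P × MRP = 3.30% + 1.8979 × 7.15% = 16.87%

16.87%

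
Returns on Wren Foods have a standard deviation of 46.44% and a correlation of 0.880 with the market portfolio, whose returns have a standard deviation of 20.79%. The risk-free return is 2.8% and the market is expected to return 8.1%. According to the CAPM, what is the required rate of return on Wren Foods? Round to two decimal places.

13.22%

β = ρ × σ_i / σ_m = 0.880 × 46.44% / 20.79% = 1.9657
MRP = 8.1% − 2.8% = 5.30%
E(R) = 2.8% + 1.9657 × 5.3% = 13.22%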